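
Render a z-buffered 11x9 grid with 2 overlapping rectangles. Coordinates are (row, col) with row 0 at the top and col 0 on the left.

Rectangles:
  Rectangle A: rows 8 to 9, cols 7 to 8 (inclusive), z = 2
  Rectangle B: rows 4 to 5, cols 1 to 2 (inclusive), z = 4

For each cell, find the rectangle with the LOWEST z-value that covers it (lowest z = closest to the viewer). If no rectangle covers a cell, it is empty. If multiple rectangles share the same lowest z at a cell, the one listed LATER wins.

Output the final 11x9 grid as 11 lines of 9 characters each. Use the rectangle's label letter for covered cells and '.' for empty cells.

.........
.........
.........
.........
.BB......
.BB......
.........
.........
.......AA
.......AA
.........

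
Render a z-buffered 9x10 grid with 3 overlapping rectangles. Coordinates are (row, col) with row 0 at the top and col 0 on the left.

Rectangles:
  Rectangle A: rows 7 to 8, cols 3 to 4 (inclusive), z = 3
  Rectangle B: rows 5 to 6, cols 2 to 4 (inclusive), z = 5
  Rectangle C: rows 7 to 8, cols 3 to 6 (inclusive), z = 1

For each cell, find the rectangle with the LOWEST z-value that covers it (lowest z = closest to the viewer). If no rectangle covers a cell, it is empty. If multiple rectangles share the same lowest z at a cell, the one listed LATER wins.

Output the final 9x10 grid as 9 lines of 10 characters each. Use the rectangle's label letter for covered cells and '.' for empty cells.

..........
..........
..........
..........
..........
..BBB.....
..BBB.....
...CCCC...
...CCCC...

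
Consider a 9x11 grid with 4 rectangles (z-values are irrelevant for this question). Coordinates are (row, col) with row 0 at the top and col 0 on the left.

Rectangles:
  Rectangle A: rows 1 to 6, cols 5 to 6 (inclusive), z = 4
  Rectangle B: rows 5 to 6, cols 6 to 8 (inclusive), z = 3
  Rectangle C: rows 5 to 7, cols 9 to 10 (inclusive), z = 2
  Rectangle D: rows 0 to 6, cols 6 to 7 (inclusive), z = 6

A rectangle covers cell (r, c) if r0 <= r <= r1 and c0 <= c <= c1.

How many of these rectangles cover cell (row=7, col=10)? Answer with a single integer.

Check cell (7,10):
  A: rows 1-6 cols 5-6 -> outside (row miss)
  B: rows 5-6 cols 6-8 -> outside (row miss)
  C: rows 5-7 cols 9-10 -> covers
  D: rows 0-6 cols 6-7 -> outside (row miss)
Count covering = 1

Answer: 1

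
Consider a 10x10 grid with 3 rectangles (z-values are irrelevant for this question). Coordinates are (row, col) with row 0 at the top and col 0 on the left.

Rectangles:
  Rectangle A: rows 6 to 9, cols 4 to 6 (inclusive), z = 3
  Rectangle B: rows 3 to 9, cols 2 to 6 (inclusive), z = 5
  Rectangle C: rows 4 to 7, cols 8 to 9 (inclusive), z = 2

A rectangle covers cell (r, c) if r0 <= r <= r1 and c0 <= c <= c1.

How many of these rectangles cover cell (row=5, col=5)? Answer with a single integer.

Check cell (5,5):
  A: rows 6-9 cols 4-6 -> outside (row miss)
  B: rows 3-9 cols 2-6 -> covers
  C: rows 4-7 cols 8-9 -> outside (col miss)
Count covering = 1

Answer: 1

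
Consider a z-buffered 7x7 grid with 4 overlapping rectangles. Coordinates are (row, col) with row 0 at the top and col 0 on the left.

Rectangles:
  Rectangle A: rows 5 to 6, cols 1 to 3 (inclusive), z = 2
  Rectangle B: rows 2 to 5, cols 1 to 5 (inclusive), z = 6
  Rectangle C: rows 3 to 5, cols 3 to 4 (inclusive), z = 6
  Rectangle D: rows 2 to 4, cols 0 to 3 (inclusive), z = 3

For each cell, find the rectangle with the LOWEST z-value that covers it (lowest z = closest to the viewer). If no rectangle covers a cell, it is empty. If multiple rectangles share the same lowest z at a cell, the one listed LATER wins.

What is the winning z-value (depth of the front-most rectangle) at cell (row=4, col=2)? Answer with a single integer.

Check cell (4,2):
  A: rows 5-6 cols 1-3 -> outside (row miss)
  B: rows 2-5 cols 1-5 z=6 -> covers; best now B (z=6)
  C: rows 3-5 cols 3-4 -> outside (col miss)
  D: rows 2-4 cols 0-3 z=3 -> covers; best now D (z=3)
Winner: D at z=3

Answer: 3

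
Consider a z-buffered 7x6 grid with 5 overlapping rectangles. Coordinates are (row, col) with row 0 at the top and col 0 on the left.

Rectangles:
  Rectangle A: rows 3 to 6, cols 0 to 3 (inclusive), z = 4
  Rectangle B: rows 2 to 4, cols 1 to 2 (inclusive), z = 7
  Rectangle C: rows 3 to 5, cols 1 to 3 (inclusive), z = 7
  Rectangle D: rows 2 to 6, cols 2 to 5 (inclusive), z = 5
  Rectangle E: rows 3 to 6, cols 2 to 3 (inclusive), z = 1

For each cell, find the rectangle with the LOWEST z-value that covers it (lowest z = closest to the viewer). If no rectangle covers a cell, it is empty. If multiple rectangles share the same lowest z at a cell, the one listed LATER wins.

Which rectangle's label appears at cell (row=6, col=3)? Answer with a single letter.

Answer: E

Derivation:
Check cell (6,3):
  A: rows 3-6 cols 0-3 z=4 -> covers; best now A (z=4)
  B: rows 2-4 cols 1-2 -> outside (row miss)
  C: rows 3-5 cols 1-3 -> outside (row miss)
  D: rows 2-6 cols 2-5 z=5 -> covers; best now A (z=4)
  E: rows 3-6 cols 2-3 z=1 -> covers; best now E (z=1)
Winner: E at z=1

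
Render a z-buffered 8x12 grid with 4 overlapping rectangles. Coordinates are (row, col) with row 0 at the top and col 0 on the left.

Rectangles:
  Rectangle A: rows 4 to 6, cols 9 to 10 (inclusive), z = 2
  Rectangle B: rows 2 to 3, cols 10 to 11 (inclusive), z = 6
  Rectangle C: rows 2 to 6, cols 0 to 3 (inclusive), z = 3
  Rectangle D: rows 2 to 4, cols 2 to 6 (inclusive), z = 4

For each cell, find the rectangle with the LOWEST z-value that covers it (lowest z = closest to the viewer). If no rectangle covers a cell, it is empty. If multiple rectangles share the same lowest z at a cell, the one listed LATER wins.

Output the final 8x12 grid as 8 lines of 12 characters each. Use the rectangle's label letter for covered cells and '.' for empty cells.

............
............
CCCCDDD...BB
CCCCDDD...BB
CCCCDDD..AA.
CCCC.....AA.
CCCC.....AA.
............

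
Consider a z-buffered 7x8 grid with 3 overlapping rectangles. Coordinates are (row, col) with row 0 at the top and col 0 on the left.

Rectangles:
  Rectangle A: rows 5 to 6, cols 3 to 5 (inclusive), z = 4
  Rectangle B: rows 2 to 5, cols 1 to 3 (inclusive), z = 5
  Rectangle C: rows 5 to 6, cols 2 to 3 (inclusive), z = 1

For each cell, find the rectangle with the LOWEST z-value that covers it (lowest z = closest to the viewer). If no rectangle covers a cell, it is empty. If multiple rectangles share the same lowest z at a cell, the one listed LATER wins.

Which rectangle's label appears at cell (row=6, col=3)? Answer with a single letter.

Check cell (6,3):
  A: rows 5-6 cols 3-5 z=4 -> covers; best now A (z=4)
  B: rows 2-5 cols 1-3 -> outside (row miss)
  C: rows 5-6 cols 2-3 z=1 -> covers; best now C (z=1)
Winner: C at z=1

Answer: C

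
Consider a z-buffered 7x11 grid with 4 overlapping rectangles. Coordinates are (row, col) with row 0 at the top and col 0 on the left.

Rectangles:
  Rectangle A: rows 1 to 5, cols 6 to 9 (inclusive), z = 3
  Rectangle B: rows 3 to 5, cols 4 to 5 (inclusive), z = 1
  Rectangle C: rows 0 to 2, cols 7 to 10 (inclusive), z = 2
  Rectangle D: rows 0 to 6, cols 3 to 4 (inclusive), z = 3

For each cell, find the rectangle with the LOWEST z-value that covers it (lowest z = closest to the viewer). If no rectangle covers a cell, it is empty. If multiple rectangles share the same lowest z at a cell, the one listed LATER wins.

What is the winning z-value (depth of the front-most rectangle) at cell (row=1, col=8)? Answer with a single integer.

Check cell (1,8):
  A: rows 1-5 cols 6-9 z=3 -> covers; best now A (z=3)
  B: rows 3-5 cols 4-5 -> outside (row miss)
  C: rows 0-2 cols 7-10 z=2 -> covers; best now C (z=2)
  D: rows 0-6 cols 3-4 -> outside (col miss)
Winner: C at z=2

Answer: 2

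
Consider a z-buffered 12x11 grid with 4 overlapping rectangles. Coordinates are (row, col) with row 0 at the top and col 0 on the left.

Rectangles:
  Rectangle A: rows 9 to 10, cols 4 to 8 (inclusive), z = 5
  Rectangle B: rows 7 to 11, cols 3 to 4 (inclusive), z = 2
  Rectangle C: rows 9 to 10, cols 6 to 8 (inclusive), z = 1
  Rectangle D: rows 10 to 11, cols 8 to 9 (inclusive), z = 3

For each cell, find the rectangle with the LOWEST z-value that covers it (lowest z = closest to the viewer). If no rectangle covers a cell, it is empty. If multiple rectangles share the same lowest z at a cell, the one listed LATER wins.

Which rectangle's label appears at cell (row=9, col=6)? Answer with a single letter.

Check cell (9,6):
  A: rows 9-10 cols 4-8 z=5 -> covers; best now A (z=5)
  B: rows 7-11 cols 3-4 -> outside (col miss)
  C: rows 9-10 cols 6-8 z=1 -> covers; best now C (z=1)
  D: rows 10-11 cols 8-9 -> outside (row miss)
Winner: C at z=1

Answer: C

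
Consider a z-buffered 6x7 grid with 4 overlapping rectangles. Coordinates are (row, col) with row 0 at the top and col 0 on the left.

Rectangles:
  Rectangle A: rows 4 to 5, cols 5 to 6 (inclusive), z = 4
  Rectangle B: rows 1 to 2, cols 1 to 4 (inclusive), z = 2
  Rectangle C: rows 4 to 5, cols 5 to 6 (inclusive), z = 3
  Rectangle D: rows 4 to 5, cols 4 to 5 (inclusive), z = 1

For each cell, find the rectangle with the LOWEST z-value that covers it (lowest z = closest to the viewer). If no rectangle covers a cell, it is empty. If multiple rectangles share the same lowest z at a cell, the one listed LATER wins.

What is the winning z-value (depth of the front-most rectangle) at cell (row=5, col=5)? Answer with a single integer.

Check cell (5,5):
  A: rows 4-5 cols 5-6 z=4 -> covers; best now A (z=4)
  B: rows 1-2 cols 1-4 -> outside (row miss)
  C: rows 4-5 cols 5-6 z=3 -> covers; best now C (z=3)
  D: rows 4-5 cols 4-5 z=1 -> covers; best now D (z=1)
Winner: D at z=1

Answer: 1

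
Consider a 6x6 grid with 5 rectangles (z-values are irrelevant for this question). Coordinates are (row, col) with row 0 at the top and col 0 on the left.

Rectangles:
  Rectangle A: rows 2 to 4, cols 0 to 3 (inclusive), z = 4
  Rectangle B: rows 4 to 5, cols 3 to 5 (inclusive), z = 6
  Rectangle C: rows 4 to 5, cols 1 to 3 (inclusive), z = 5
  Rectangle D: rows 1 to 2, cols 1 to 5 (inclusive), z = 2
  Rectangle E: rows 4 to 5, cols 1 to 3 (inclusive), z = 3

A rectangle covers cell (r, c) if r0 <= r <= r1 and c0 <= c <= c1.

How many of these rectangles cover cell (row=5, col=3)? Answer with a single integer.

Answer: 3

Derivation:
Check cell (5,3):
  A: rows 2-4 cols 0-3 -> outside (row miss)
  B: rows 4-5 cols 3-5 -> covers
  C: rows 4-5 cols 1-3 -> covers
  D: rows 1-2 cols 1-5 -> outside (row miss)
  E: rows 4-5 cols 1-3 -> covers
Count covering = 3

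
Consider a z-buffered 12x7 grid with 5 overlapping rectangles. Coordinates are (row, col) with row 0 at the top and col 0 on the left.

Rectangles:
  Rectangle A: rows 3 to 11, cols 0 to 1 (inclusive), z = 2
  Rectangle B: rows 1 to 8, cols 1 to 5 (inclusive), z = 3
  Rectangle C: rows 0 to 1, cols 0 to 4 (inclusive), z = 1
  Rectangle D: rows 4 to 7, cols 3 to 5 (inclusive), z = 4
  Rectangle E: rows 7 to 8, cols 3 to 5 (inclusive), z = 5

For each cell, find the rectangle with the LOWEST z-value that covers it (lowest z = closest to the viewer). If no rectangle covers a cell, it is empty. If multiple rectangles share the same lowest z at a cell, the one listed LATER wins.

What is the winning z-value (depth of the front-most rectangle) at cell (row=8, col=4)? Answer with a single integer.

Answer: 3

Derivation:
Check cell (8,4):
  A: rows 3-11 cols 0-1 -> outside (col miss)
  B: rows 1-8 cols 1-5 z=3 -> covers; best now B (z=3)
  C: rows 0-1 cols 0-4 -> outside (row miss)
  D: rows 4-7 cols 3-5 -> outside (row miss)
  E: rows 7-8 cols 3-5 z=5 -> covers; best now B (z=3)
Winner: B at z=3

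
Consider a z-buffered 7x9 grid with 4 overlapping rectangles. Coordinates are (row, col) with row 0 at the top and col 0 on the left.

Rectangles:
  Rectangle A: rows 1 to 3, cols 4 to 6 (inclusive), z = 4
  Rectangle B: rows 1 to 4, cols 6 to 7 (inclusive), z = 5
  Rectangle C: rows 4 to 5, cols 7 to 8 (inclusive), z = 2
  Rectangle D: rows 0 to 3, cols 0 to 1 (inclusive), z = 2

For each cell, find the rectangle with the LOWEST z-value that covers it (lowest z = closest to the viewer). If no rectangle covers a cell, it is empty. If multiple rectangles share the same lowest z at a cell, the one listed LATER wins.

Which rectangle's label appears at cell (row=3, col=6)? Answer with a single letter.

Answer: A

Derivation:
Check cell (3,6):
  A: rows 1-3 cols 4-6 z=4 -> covers; best now A (z=4)
  B: rows 1-4 cols 6-7 z=5 -> covers; best now A (z=4)
  C: rows 4-5 cols 7-8 -> outside (row miss)
  D: rows 0-3 cols 0-1 -> outside (col miss)
Winner: A at z=4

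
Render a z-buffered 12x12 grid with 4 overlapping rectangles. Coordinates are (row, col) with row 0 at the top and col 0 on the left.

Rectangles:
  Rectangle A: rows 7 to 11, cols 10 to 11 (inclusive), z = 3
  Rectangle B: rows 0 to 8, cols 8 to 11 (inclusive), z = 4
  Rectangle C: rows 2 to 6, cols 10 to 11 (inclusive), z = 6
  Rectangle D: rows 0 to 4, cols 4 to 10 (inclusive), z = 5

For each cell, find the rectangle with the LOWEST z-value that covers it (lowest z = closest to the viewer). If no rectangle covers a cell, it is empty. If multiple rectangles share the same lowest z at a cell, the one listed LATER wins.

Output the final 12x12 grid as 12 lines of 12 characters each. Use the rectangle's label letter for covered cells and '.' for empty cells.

....DDDDBBBB
....DDDDBBBB
....DDDDBBBB
....DDDDBBBB
....DDDDBBBB
........BBBB
........BBBB
........BBAA
........BBAA
..........AA
..........AA
..........AA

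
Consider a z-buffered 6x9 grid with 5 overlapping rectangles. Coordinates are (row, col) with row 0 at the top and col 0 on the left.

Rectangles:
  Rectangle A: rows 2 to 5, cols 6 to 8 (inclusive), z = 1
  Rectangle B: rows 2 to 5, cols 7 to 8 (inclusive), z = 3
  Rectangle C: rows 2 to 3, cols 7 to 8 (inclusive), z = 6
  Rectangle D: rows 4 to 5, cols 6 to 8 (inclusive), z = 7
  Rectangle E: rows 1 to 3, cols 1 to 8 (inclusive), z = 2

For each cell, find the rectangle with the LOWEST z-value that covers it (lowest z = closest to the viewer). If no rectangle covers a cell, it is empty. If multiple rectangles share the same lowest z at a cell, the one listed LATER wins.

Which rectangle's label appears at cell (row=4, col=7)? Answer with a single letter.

Check cell (4,7):
  A: rows 2-5 cols 6-8 z=1 -> covers; best now A (z=1)
  B: rows 2-5 cols 7-8 z=3 -> covers; best now A (z=1)
  C: rows 2-3 cols 7-8 -> outside (row miss)
  D: rows 4-5 cols 6-8 z=7 -> covers; best now A (z=1)
  E: rows 1-3 cols 1-8 -> outside (row miss)
Winner: A at z=1

Answer: A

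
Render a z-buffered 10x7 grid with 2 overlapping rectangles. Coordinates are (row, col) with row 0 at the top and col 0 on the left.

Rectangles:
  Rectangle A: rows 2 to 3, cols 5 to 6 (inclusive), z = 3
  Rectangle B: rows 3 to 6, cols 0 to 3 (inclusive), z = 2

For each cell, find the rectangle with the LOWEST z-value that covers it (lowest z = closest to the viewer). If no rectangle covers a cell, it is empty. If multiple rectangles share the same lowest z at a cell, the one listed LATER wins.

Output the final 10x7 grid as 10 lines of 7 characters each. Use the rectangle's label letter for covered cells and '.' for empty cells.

.......
.......
.....AA
BBBB.AA
BBBB...
BBBB...
BBBB...
.......
.......
.......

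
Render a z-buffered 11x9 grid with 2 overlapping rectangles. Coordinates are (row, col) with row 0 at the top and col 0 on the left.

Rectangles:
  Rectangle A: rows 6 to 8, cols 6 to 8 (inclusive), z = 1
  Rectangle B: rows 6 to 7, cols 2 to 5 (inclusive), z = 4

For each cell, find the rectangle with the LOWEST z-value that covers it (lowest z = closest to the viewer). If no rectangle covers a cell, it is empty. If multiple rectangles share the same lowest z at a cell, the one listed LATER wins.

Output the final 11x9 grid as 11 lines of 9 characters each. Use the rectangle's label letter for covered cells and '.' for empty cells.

.........
.........
.........
.........
.........
.........
..BBBBAAA
..BBBBAAA
......AAA
.........
.........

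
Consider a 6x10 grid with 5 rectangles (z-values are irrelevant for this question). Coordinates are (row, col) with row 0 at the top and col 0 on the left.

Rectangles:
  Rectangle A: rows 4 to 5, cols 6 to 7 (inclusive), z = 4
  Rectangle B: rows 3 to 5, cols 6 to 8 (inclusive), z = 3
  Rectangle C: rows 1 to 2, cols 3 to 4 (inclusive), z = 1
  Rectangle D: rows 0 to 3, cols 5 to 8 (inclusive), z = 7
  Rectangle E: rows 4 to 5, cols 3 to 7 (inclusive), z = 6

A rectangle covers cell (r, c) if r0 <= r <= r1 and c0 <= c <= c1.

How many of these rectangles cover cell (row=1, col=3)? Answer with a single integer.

Answer: 1

Derivation:
Check cell (1,3):
  A: rows 4-5 cols 6-7 -> outside (row miss)
  B: rows 3-5 cols 6-8 -> outside (row miss)
  C: rows 1-2 cols 3-4 -> covers
  D: rows 0-3 cols 5-8 -> outside (col miss)
  E: rows 4-5 cols 3-7 -> outside (row miss)
Count covering = 1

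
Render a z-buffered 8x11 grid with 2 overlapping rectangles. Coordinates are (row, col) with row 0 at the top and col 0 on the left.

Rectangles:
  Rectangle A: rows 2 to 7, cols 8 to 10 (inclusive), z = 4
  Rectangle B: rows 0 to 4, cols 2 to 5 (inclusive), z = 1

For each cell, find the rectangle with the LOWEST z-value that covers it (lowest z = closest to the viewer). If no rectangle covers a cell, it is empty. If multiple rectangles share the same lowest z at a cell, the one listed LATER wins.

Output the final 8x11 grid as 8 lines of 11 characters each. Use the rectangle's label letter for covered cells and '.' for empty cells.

..BBBB.....
..BBBB.....
..BBBB..AAA
..BBBB..AAA
..BBBB..AAA
........AAA
........AAA
........AAA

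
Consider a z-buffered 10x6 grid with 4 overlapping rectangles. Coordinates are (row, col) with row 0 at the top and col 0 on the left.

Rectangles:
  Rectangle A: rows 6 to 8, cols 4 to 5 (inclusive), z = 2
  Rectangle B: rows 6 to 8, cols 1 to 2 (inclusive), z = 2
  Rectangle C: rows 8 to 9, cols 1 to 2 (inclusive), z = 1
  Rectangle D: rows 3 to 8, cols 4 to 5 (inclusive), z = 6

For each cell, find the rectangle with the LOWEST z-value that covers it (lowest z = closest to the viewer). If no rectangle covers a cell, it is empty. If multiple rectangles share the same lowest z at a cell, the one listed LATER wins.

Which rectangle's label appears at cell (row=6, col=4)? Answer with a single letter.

Answer: A

Derivation:
Check cell (6,4):
  A: rows 6-8 cols 4-5 z=2 -> covers; best now A (z=2)
  B: rows 6-8 cols 1-2 -> outside (col miss)
  C: rows 8-9 cols 1-2 -> outside (row miss)
  D: rows 3-8 cols 4-5 z=6 -> covers; best now A (z=2)
Winner: A at z=2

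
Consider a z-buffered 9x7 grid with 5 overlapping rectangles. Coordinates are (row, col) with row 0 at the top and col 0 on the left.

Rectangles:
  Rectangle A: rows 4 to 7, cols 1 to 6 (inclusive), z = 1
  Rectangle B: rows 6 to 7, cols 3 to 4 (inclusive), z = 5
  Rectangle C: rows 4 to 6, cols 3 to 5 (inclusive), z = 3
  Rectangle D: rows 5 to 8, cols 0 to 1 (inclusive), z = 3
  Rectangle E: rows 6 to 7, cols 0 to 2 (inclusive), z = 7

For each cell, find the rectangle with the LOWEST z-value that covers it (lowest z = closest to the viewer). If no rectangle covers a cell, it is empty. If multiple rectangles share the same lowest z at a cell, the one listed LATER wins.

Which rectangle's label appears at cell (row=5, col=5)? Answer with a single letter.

Check cell (5,5):
  A: rows 4-7 cols 1-6 z=1 -> covers; best now A (z=1)
  B: rows 6-7 cols 3-4 -> outside (row miss)
  C: rows 4-6 cols 3-5 z=3 -> covers; best now A (z=1)
  D: rows 5-8 cols 0-1 -> outside (col miss)
  E: rows 6-7 cols 0-2 -> outside (row miss)
Winner: A at z=1

Answer: A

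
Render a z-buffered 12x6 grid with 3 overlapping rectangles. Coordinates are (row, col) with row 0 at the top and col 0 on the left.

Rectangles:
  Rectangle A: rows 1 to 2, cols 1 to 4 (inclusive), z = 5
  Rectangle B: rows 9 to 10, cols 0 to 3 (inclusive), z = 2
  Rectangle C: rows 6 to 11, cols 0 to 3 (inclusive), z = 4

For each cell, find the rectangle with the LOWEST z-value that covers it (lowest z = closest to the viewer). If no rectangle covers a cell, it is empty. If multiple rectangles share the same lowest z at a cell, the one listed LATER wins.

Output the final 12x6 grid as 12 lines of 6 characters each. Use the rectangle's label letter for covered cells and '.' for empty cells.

......
.AAAA.
.AAAA.
......
......
......
CCCC..
CCCC..
CCCC..
BBBB..
BBBB..
CCCC..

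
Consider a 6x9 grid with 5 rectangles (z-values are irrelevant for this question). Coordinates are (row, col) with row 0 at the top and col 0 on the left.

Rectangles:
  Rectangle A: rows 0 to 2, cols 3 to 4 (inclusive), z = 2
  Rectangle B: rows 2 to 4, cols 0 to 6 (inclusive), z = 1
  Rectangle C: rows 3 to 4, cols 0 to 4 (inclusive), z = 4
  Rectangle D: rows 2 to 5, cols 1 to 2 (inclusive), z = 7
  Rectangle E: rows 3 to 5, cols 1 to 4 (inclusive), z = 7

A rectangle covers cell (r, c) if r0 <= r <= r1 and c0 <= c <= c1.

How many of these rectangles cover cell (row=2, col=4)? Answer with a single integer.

Check cell (2,4):
  A: rows 0-2 cols 3-4 -> covers
  B: rows 2-4 cols 0-6 -> covers
  C: rows 3-4 cols 0-4 -> outside (row miss)
  D: rows 2-5 cols 1-2 -> outside (col miss)
  E: rows 3-5 cols 1-4 -> outside (row miss)
Count covering = 2

Answer: 2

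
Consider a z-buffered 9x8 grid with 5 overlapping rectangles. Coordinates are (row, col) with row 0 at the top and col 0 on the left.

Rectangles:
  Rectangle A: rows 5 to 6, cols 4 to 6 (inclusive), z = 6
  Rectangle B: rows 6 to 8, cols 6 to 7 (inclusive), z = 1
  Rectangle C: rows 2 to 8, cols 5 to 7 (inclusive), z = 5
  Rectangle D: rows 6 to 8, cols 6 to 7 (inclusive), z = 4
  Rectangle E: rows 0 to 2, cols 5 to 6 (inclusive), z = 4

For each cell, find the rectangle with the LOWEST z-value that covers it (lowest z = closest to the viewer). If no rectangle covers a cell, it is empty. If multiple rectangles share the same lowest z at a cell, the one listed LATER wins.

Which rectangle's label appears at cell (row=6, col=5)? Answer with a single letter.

Check cell (6,5):
  A: rows 5-6 cols 4-6 z=6 -> covers; best now A (z=6)
  B: rows 6-8 cols 6-7 -> outside (col miss)
  C: rows 2-8 cols 5-7 z=5 -> covers; best now C (z=5)
  D: rows 6-8 cols 6-7 -> outside (col miss)
  E: rows 0-2 cols 5-6 -> outside (row miss)
Winner: C at z=5

Answer: C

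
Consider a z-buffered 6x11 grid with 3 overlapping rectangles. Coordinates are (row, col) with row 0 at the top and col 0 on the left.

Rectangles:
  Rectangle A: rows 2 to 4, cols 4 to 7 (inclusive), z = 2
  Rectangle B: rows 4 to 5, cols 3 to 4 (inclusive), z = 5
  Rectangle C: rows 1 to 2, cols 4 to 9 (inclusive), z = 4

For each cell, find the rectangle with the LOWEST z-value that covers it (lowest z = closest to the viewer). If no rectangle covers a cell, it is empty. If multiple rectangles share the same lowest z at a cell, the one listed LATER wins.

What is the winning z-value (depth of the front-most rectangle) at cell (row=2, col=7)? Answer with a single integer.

Answer: 2

Derivation:
Check cell (2,7):
  A: rows 2-4 cols 4-7 z=2 -> covers; best now A (z=2)
  B: rows 4-5 cols 3-4 -> outside (row miss)
  C: rows 1-2 cols 4-9 z=4 -> covers; best now A (z=2)
Winner: A at z=2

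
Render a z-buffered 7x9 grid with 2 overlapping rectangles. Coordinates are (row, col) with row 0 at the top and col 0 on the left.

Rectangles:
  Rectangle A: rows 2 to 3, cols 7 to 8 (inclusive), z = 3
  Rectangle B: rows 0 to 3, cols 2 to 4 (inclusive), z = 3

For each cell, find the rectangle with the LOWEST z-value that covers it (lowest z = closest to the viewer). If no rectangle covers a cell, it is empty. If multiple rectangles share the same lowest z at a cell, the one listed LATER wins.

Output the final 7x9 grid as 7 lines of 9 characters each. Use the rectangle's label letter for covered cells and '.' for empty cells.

..BBB....
..BBB....
..BBB..AA
..BBB..AA
.........
.........
.........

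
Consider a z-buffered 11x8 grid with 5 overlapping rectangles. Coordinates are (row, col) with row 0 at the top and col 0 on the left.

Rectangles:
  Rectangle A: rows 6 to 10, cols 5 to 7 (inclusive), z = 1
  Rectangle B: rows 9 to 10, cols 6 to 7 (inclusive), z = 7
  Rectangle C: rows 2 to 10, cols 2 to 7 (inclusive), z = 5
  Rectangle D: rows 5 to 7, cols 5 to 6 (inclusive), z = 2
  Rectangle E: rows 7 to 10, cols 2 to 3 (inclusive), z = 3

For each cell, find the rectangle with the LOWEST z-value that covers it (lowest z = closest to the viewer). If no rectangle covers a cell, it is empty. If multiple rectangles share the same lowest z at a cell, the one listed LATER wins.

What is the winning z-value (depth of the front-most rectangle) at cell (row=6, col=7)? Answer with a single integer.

Check cell (6,7):
  A: rows 6-10 cols 5-7 z=1 -> covers; best now A (z=1)
  B: rows 9-10 cols 6-7 -> outside (row miss)
  C: rows 2-10 cols 2-7 z=5 -> covers; best now A (z=1)
  D: rows 5-7 cols 5-6 -> outside (col miss)
  E: rows 7-10 cols 2-3 -> outside (row miss)
Winner: A at z=1

Answer: 1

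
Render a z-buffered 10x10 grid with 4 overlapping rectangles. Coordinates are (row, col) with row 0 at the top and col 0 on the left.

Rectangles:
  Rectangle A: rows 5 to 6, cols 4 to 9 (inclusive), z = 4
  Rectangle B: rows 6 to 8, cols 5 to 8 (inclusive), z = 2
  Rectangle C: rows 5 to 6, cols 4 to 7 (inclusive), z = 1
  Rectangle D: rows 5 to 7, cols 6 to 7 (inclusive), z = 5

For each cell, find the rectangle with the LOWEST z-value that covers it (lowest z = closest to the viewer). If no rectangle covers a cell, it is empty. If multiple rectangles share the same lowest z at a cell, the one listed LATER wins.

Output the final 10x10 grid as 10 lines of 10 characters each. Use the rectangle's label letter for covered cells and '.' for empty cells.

..........
..........
..........
..........
..........
....CCCCAA
....CCCCBA
.....BBBB.
.....BBBB.
..........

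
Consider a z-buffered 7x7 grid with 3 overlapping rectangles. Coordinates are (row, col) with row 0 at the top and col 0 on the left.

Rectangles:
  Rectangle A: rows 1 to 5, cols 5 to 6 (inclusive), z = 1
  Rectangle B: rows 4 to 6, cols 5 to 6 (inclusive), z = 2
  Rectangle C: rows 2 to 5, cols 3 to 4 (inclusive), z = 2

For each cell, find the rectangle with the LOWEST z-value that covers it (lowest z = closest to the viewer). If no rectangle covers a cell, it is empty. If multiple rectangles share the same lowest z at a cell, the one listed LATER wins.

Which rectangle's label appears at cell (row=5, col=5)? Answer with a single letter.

Answer: A

Derivation:
Check cell (5,5):
  A: rows 1-5 cols 5-6 z=1 -> covers; best now A (z=1)
  B: rows 4-6 cols 5-6 z=2 -> covers; best now A (z=1)
  C: rows 2-5 cols 3-4 -> outside (col miss)
Winner: A at z=1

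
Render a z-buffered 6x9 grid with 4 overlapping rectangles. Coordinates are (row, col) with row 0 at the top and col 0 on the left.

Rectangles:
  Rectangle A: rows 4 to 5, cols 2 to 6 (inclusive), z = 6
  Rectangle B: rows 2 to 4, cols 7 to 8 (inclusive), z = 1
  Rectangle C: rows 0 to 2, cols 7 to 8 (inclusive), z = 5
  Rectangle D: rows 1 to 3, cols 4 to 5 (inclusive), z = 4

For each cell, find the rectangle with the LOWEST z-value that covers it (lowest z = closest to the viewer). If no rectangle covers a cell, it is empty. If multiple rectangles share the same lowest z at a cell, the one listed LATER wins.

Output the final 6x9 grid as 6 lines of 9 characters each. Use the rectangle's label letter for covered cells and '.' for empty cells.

.......CC
....DD.CC
....DD.BB
....DD.BB
..AAAAABB
..AAAAA..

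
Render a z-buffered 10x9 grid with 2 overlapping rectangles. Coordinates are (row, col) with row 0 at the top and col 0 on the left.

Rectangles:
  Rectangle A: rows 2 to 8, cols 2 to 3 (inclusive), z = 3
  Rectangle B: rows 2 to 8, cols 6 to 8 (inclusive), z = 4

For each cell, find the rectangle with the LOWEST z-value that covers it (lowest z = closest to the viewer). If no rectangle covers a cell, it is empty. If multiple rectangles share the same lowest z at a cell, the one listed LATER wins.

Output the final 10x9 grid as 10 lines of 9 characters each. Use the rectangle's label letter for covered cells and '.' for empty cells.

.........
.........
..AA..BBB
..AA..BBB
..AA..BBB
..AA..BBB
..AA..BBB
..AA..BBB
..AA..BBB
.........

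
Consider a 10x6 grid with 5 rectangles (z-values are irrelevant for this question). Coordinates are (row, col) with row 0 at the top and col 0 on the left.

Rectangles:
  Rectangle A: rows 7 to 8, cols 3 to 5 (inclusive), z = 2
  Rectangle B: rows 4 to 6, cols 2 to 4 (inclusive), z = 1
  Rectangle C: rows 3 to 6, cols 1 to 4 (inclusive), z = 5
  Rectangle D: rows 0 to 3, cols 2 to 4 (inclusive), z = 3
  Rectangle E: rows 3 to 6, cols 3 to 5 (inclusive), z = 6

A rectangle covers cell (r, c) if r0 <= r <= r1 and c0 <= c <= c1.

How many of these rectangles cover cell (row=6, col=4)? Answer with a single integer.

Answer: 3

Derivation:
Check cell (6,4):
  A: rows 7-8 cols 3-5 -> outside (row miss)
  B: rows 4-6 cols 2-4 -> covers
  C: rows 3-6 cols 1-4 -> covers
  D: rows 0-3 cols 2-4 -> outside (row miss)
  E: rows 3-6 cols 3-5 -> covers
Count covering = 3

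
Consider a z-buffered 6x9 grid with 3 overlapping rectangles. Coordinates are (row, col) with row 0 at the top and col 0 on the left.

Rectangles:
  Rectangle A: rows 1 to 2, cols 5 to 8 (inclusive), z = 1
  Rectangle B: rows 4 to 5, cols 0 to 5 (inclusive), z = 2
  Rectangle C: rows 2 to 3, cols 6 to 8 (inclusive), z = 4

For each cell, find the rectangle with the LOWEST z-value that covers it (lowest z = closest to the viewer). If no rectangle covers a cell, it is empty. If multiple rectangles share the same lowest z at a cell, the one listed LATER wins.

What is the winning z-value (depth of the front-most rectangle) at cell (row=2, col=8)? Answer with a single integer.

Check cell (2,8):
  A: rows 1-2 cols 5-8 z=1 -> covers; best now A (z=1)
  B: rows 4-5 cols 0-5 -> outside (row miss)
  C: rows 2-3 cols 6-8 z=4 -> covers; best now A (z=1)
Winner: A at z=1

Answer: 1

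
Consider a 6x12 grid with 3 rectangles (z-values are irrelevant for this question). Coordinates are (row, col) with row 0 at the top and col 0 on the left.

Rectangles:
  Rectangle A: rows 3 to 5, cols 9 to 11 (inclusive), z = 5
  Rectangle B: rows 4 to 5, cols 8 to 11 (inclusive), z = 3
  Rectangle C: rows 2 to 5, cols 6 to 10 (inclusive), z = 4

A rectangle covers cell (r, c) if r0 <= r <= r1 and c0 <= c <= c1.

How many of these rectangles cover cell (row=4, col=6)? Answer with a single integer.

Check cell (4,6):
  A: rows 3-5 cols 9-11 -> outside (col miss)
  B: rows 4-5 cols 8-11 -> outside (col miss)
  C: rows 2-5 cols 6-10 -> covers
Count covering = 1

Answer: 1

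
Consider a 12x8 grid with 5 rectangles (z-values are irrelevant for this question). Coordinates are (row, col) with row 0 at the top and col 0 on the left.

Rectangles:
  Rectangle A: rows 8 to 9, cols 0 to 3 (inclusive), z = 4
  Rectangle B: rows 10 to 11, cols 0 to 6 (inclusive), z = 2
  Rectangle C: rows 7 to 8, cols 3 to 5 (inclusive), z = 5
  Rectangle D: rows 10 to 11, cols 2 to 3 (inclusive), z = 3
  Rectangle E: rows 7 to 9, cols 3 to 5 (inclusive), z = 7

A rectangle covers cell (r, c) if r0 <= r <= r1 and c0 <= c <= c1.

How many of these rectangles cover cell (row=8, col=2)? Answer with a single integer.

Check cell (8,2):
  A: rows 8-9 cols 0-3 -> covers
  B: rows 10-11 cols 0-6 -> outside (row miss)
  C: rows 7-8 cols 3-5 -> outside (col miss)
  D: rows 10-11 cols 2-3 -> outside (row miss)
  E: rows 7-9 cols 3-5 -> outside (col miss)
Count covering = 1

Answer: 1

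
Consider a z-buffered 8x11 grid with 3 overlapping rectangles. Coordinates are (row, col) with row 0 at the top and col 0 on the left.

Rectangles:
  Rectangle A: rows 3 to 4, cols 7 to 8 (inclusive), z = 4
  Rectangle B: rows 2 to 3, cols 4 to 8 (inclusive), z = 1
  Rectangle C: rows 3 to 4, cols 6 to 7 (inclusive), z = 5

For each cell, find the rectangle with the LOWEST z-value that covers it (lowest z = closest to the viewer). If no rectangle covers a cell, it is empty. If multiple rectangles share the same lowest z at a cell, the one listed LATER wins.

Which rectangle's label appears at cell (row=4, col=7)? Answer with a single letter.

Answer: A

Derivation:
Check cell (4,7):
  A: rows 3-4 cols 7-8 z=4 -> covers; best now A (z=4)
  B: rows 2-3 cols 4-8 -> outside (row miss)
  C: rows 3-4 cols 6-7 z=5 -> covers; best now A (z=4)
Winner: A at z=4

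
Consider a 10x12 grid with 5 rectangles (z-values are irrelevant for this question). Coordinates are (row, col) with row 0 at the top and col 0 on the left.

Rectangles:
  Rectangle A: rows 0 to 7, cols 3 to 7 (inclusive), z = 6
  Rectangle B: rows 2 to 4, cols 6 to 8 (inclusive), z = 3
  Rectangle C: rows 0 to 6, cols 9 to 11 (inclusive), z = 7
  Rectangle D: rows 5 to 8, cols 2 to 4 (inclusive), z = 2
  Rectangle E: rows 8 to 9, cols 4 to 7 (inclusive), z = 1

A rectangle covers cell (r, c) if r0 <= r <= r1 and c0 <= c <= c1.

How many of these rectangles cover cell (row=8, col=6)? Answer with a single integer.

Check cell (8,6):
  A: rows 0-7 cols 3-7 -> outside (row miss)
  B: rows 2-4 cols 6-8 -> outside (row miss)
  C: rows 0-6 cols 9-11 -> outside (row miss)
  D: rows 5-8 cols 2-4 -> outside (col miss)
  E: rows 8-9 cols 4-7 -> covers
Count covering = 1

Answer: 1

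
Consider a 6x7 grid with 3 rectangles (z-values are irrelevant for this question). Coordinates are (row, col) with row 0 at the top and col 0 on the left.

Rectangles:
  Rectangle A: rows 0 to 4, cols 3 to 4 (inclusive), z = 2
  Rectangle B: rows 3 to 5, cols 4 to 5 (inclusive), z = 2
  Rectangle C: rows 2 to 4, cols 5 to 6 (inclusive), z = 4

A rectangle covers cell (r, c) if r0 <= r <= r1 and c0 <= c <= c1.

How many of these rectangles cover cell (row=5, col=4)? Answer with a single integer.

Check cell (5,4):
  A: rows 0-4 cols 3-4 -> outside (row miss)
  B: rows 3-5 cols 4-5 -> covers
  C: rows 2-4 cols 5-6 -> outside (row miss)
Count covering = 1

Answer: 1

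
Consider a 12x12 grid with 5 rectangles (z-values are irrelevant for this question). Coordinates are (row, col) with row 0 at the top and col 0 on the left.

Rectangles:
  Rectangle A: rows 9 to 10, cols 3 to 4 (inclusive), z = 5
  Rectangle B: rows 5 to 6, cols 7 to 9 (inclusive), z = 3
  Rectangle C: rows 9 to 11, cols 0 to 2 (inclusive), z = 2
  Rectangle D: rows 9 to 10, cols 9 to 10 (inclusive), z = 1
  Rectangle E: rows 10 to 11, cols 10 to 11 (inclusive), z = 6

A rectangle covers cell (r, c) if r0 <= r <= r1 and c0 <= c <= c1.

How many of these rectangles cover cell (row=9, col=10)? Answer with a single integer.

Answer: 1

Derivation:
Check cell (9,10):
  A: rows 9-10 cols 3-4 -> outside (col miss)
  B: rows 5-6 cols 7-9 -> outside (row miss)
  C: rows 9-11 cols 0-2 -> outside (col miss)
  D: rows 9-10 cols 9-10 -> covers
  E: rows 10-11 cols 10-11 -> outside (row miss)
Count covering = 1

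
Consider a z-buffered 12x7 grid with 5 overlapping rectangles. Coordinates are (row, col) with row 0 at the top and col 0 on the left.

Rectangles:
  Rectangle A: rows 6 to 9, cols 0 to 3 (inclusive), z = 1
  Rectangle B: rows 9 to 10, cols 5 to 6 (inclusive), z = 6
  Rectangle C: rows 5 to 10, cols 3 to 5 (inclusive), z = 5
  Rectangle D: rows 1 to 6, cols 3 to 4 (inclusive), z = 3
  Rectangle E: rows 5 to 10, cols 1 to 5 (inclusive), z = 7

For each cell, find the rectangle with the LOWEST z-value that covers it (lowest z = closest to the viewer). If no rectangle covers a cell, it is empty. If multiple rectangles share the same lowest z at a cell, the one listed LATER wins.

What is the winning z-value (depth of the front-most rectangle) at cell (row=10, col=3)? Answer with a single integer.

Check cell (10,3):
  A: rows 6-9 cols 0-3 -> outside (row miss)
  B: rows 9-10 cols 5-6 -> outside (col miss)
  C: rows 5-10 cols 3-5 z=5 -> covers; best now C (z=5)
  D: rows 1-6 cols 3-4 -> outside (row miss)
  E: rows 5-10 cols 1-5 z=7 -> covers; best now C (z=5)
Winner: C at z=5

Answer: 5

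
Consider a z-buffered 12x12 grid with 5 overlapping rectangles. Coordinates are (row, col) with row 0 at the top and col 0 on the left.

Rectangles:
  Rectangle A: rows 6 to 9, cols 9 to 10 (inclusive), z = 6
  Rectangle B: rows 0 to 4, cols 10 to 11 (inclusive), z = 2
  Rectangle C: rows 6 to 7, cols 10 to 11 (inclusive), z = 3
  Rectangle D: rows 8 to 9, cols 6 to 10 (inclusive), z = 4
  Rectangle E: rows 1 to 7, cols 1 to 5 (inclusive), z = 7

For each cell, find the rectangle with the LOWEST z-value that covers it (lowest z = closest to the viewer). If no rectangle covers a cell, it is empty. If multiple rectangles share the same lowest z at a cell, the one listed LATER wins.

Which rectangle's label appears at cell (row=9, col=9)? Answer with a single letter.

Answer: D

Derivation:
Check cell (9,9):
  A: rows 6-9 cols 9-10 z=6 -> covers; best now A (z=6)
  B: rows 0-4 cols 10-11 -> outside (row miss)
  C: rows 6-7 cols 10-11 -> outside (row miss)
  D: rows 8-9 cols 6-10 z=4 -> covers; best now D (z=4)
  E: rows 1-7 cols 1-5 -> outside (row miss)
Winner: D at z=4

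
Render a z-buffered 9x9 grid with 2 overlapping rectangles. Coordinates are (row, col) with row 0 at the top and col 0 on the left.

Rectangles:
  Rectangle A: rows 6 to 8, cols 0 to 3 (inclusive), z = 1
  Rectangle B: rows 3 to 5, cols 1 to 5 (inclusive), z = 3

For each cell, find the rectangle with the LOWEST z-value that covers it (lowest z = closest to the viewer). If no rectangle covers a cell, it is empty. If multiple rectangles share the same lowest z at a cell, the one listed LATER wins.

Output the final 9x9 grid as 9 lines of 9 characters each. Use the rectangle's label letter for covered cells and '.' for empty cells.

.........
.........
.........
.BBBBB...
.BBBBB...
.BBBBB...
AAAA.....
AAAA.....
AAAA.....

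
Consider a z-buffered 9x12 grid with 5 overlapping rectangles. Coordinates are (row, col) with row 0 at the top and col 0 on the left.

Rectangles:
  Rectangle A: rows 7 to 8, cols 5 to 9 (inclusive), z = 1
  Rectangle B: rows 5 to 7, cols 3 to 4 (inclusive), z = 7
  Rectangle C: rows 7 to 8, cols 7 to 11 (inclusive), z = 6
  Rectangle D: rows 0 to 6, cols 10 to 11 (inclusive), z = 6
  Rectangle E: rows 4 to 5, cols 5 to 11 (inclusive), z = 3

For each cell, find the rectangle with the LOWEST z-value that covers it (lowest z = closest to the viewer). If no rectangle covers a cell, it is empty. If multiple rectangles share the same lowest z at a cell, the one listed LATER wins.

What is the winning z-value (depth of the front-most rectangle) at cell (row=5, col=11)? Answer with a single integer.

Check cell (5,11):
  A: rows 7-8 cols 5-9 -> outside (row miss)
  B: rows 5-7 cols 3-4 -> outside (col miss)
  C: rows 7-8 cols 7-11 -> outside (row miss)
  D: rows 0-6 cols 10-11 z=6 -> covers; best now D (z=6)
  E: rows 4-5 cols 5-11 z=3 -> covers; best now E (z=3)
Winner: E at z=3

Answer: 3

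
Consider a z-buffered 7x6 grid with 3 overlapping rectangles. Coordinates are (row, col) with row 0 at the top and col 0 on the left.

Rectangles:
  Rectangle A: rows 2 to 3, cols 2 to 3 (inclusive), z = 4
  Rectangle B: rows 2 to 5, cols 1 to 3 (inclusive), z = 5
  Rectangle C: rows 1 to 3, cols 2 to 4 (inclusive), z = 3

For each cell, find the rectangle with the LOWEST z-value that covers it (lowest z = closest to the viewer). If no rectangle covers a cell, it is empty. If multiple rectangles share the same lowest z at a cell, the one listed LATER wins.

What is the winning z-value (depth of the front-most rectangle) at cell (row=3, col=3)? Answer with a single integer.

Answer: 3

Derivation:
Check cell (3,3):
  A: rows 2-3 cols 2-3 z=4 -> covers; best now A (z=4)
  B: rows 2-5 cols 1-3 z=5 -> covers; best now A (z=4)
  C: rows 1-3 cols 2-4 z=3 -> covers; best now C (z=3)
Winner: C at z=3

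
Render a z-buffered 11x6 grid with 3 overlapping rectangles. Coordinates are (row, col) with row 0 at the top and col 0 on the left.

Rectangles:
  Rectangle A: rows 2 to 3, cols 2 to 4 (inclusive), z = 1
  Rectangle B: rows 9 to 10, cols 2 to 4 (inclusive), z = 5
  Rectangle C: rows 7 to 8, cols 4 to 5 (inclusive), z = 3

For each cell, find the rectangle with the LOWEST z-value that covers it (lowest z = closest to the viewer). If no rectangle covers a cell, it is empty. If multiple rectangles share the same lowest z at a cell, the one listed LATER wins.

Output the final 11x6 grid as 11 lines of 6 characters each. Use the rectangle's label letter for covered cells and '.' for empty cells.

......
......
..AAA.
..AAA.
......
......
......
....CC
....CC
..BBB.
..BBB.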